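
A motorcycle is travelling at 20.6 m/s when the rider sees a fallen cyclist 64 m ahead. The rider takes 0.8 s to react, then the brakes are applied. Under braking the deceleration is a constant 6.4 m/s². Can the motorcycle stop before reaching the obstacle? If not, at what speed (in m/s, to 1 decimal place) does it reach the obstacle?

Reaction distance = 20.6000 × 0.8 = 16.480 m.
Braking distance = v²/(2a) = 424.360 / 12.800 = 33.153 m.
Total stopping distance = 16.480 + 33.153 = 49.633 m, vs 64 m available — it stops with 64 − 49.633 = 14.367 m to spare.

Yes — it stops about 14.4 m short of the obstacle, so it never reaches it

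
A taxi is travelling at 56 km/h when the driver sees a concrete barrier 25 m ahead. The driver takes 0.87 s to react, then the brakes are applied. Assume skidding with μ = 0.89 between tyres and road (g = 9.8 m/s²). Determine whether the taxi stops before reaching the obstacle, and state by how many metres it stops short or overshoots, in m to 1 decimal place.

No — it overshoots by 2.4 m

56 km/h ÷ 3.6 = 15.5556 m/s.
a = μg = 0.89 × 9.8 = 8.722 m/s².
Reaction distance = 15.5556 × 0.87 = 13.533 m.
Braking distance = v²/(2a) = 241.977 / 17.444 = 13.872 m.
Total stopping distance = 13.533 + 13.872 = 27.405 m, vs 25 m available — it cannot stop in time and overshoots by 27.405 − 25 = 2.405 m.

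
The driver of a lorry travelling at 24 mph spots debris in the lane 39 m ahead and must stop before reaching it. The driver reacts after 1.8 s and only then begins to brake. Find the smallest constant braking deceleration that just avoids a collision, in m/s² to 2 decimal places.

24 mph × 0.44704 = 10.7290 m/s.
Distance covered during reaction = 10.7290 × 1.8 = 19.312 m.
Distance available for braking: 39 − 19.312 = 19.688 m.
v² = 2a·d ⇒ a = v²/(2d) = 10.7290² / (2 × 19.688) = 115.111 / 39.376 = 2.9234 m/s².

Required deceleration ≈ 2.92 m/s²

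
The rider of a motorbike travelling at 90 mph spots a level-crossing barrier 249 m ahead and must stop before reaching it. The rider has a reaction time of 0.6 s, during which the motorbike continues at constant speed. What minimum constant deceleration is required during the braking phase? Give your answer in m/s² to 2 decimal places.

90 mph × 0.44704 = 40.2336 m/s.
Distance covered during reaction = 40.2336 × 0.6 = 24.140 m.
Distance available for braking: 249 − 24.140 = 224.860 m.
v² = 2a·d ⇒ a = v²/(2d) = 40.2336² / (2 × 224.860) = 1618.743 / 449.720 = 3.5994 m/s².

Required deceleration ≈ 3.60 m/s²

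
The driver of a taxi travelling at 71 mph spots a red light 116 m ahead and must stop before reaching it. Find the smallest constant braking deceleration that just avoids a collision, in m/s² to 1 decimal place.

71 mph × 0.44704 = 31.7398 m/s.
v² = 2a·d ⇒ a = v²/(2d) = 31.7398² / (2 × 116.000) = 1007.415 / 232.000 = 4.3423 m/s².

Required deceleration ≈ 4.3 m/s²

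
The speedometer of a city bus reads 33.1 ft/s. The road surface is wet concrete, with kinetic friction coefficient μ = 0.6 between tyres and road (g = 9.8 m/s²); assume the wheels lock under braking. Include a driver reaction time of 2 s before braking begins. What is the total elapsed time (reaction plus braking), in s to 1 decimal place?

33.1 ft/s × 0.3048 = 10.0889 m/s.
a = μg = 0.6 × 9.8 = 5.880 m/s².
Braking time = v/a = 10.0889 / 5.880 = 1.716 s.
Total = 2 + 1.716 = 3.716 s.

Total time ≈ 3.7 s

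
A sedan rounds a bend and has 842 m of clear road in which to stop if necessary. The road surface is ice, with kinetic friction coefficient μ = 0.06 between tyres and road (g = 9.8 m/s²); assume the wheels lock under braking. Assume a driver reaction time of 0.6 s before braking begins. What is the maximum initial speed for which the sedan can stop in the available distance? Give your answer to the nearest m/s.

Maximum speed ≈ 31 m/s

a = μg = 0.06 × 9.8 = 0.588 m/s².
Stopping distance: v·t_r + v²/(2a) = 842 with t_r = 0.6 s and a = 0.588 m/s².
So v² + 0.706 v − 990.19 = 0.
Positive root: v = −a·t_r + √((a·t_r)² + 2a·d) = −0.353 + √(0.125 + 990.19) = 31.1163 m/s.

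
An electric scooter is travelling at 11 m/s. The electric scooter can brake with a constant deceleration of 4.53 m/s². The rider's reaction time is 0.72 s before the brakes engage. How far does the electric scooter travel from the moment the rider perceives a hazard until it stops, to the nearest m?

Total stopping distance ≈ 21 m

Reaction distance = v·t_r = 11.0000 × 0.72 = 7.920 m.
Braking distance = v²/(2a) = 11.0000² / (2 × 4.530) = 121.000 / 9.060 = 13.355 m.
Total = 7.920 + 13.355 = 21.275 m.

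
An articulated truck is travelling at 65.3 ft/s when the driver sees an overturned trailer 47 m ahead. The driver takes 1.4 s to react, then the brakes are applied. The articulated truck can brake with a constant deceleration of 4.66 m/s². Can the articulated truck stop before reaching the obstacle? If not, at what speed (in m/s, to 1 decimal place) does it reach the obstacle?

65.3 ft/s × 0.3048 = 19.9034 m/s.
Reaction distance = 19.9034 × 1.4 = 27.865 m.
Braking distance needed to stop: v²/(2a) = 396.145 / 9.320 = 42.505 m, so total needed = 27.865 + 42.505 = 70.370 m > 47 m — it cannot stop.
Distance remaining when braking begins: 47 − 27.865 = 19.135 m.
v² = v₀² − 2a·d = 396.145 − 2 × 4.660 × 19.135 = 217.807 m²/s².
v = √217.807 = 14.758 m/s.

No — it strikes the obstacle at 14.8 m/s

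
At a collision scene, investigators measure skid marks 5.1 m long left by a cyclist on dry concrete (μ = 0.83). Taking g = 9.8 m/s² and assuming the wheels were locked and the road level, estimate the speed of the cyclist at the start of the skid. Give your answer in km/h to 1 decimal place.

Initial speed ≈ 32.8 km/h

Deceleration a = μg = 0.83 × 9.8 = 8.134 m/s².
v = √(2a·d) = √(2 × 8.134 × 5.1) = √82.967 = 9.1086 m/s.
= 9.1086 × 3.6 = 32.791 km/h.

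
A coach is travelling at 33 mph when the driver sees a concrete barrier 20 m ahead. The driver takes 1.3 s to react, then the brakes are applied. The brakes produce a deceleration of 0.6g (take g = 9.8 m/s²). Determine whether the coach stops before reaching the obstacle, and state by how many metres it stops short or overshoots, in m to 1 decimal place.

No — it overshoots by 17.7 m

33 mph × 0.44704 = 14.7523 m/s.
a = 0.6 × 9.8 = 5.880 m/s².
Reaction distance = 14.7523 × 1.3 = 19.178 m.
Braking distance = v²/(2a) = 217.630 / 11.760 = 18.506 m.
Total stopping distance = 19.178 + 18.506 = 37.684 m, vs 20 m available — it cannot stop in time and overshoots by 37.684 − 20 = 17.684 m.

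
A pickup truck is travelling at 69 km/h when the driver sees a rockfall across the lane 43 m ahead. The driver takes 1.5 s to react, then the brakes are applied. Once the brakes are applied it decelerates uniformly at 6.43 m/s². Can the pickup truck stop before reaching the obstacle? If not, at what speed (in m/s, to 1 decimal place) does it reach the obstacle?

69 km/h ÷ 3.6 = 19.1667 m/s.
Reaction distance = 19.1667 × 1.5 = 28.750 m.
Braking distance needed to stop: v²/(2a) = 367.362 / 12.860 = 28.566 m, so total needed = 28.750 + 28.566 = 57.316 m > 43 m — it cannot stop.
Distance remaining when braking begins: 43 − 28.750 = 14.250 m.
v² = v₀² − 2a·d = 367.362 − 2 × 6.430 × 14.250 = 184.107 m²/s².
v = √184.107 = 13.569 m/s.

No — it strikes the obstacle at 13.6 m/s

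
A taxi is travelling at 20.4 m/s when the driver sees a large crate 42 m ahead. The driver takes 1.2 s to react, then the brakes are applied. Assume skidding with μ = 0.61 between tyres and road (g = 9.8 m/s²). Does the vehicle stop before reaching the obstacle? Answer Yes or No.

No

a = μg = 0.61 × 9.8 = 5.978 m/s².
Reaction distance = 20.4000 × 1.2 = 24.480 m.
Braking distance = v²/(2a) = 416.160 / 11.956 = 34.808 m.
Total stopping distance = 24.480 + 34.808 = 59.288 m, vs 42 m available — it cannot stop in time and overshoots by 59.288 − 42 = 17.288 m.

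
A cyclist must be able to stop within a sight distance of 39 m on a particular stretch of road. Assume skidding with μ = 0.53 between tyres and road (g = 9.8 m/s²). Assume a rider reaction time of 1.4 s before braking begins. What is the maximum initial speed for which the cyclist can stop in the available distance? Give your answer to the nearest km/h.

Maximum speed ≈ 51 km/h

a = μg = 0.53 × 9.8 = 5.194 m/s².
Stopping distance: v·t_r + v²/(2a) = 39 with t_r = 1.4 s and a = 5.194 m/s².
So v² + 14.543 v − 405.13 = 0.
Positive root: v = −a·t_r + √((a·t_r)² + 2a·d) = −7.272 + √(52.882 + 405.13) = 14.1292 m/s.
14.1292 m/s × 3.6 = 50.865 km/h.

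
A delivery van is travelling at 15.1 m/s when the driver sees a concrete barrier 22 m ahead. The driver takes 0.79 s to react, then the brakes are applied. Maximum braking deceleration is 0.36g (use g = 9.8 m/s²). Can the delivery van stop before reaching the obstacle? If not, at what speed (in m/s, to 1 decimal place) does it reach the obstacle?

a = 0.36 × 9.8 = 3.528 m/s².
Reaction distance = 15.1000 × 0.79 = 11.929 m.
Braking distance needed to stop: v²/(2a) = 228.010 / 7.056 = 32.314 m, so total needed = 11.929 + 32.314 = 44.243 m > 22 m — it cannot stop.
Distance remaining when braking begins: 22 − 11.929 = 10.071 m.
v² = v₀² − 2a·d = 228.010 − 2 × 3.528 × 10.071 = 156.949 m²/s².
v = √156.949 = 12.528 m/s.

No — it strikes the obstacle at 12.5 m/s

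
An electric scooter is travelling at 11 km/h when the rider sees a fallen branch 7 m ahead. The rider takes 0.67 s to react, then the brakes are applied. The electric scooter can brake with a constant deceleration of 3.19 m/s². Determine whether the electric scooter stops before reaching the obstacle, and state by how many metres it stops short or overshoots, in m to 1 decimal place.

11 km/h ÷ 3.6 = 3.0556 m/s.
Reaction distance = 3.0556 × 0.67 = 2.047 m.
Braking distance = v²/(2a) = 9.337 / 6.380 = 1.463 m.
Total stopping distance = 2.047 + 1.463 = 3.510 m, vs 7 m available — it stops with 7 − 3.510 = 3.490 m to spare.

Yes — it stops 3.5 m short of the obstacle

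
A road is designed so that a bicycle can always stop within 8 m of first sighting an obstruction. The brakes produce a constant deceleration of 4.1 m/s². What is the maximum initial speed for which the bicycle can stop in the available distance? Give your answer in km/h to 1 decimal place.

Maximum speed ≈ 29.2 km/h

v²/(2a) = d ⇒ v = √(2 × 4.100 × 8) = √65.60 = 8.0994 m/s.
8.0994 m/s × 3.6 = 29.158 km/h.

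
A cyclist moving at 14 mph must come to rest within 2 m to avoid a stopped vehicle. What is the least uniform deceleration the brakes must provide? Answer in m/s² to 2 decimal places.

14 mph × 0.44704 = 6.2586 m/s.
v² = 2a·d ⇒ a = v²/(2d) = 6.2586² / (2 × 2.000) = 39.170 / 4.000 = 9.7925 m/s².

Required deceleration ≈ 9.79 m/s²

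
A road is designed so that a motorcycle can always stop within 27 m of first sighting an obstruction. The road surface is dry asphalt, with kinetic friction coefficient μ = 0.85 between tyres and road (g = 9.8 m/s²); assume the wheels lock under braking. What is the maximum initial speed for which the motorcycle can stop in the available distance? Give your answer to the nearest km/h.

a = μg = 0.85 × 9.8 = 8.330 m/s².
v²/(2a) = d ⇒ v = √(2 × 8.330 × 27) = √449.82 = 21.2090 m/s.
21.2090 m/s × 3.6 = 76.352 km/h.

Maximum speed ≈ 76 km/h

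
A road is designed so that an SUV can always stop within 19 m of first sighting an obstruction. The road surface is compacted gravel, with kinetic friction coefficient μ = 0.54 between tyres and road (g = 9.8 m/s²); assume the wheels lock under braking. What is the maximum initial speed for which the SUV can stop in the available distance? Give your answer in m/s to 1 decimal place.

Maximum speed ≈ 14.2 m/s

a = μg = 0.54 × 9.8 = 5.292 m/s².
v²/(2a) = d ⇒ v = √(2 × 5.292 × 19) = √201.10 = 14.1810 m/s.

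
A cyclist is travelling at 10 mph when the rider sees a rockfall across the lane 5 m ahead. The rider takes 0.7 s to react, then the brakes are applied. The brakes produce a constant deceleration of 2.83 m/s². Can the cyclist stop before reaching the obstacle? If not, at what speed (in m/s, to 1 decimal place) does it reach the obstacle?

10 mph × 0.44704 = 4.4704 m/s.
Reaction distance = 4.4704 × 0.7 = 3.129 m.
Braking distance needed to stop: v²/(2a) = 19.984 / 5.660 = 3.531 m, so total needed = 3.129 + 3.531 = 6.660 m > 5 m — it cannot stop.
Distance remaining when braking begins: 5 − 3.129 = 1.871 m.
v² = v₀² − 2a·d = 19.984 − 2 × 2.830 × 1.871 = 9.394 m²/s².
v = √9.394 = 3.065 m/s.

No — it strikes the obstacle at 3.1 m/s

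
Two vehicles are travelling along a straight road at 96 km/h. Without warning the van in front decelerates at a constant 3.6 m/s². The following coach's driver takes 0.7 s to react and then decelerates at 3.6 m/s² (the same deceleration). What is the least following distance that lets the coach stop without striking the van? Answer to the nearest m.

Minimum gap ≈ 19 m

96 km/h ÷ 3.6 = 26.6667 m/s.
Leader travels v²/(2a_L) = 711.113 / 7.200 = 98.766 m before stopping.
Follower covers v·t_r = 26.6667 × 0.7 = 18.667 m while reacting, then v²/(2a_F) = 711.113 / 7.200 = 98.766 m while braking, for a total of 18.667 + 98.766 = 117.433 m.
Since a_F ≤ a_L and the follower starts braking later, the follower is never slower than the leader, so the closest approach is when both have stopped.
Minimum gap = 117.433 − 98.766 = 18.667 m.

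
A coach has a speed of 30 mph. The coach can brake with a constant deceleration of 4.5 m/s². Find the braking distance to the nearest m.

Braking distance ≈ 20 m

30 mph × 0.44704 = 13.4112 m/s.
Braking distance = v²/(2a) = 13.4112² / (2 × 4.500) = 179.860 / 9.000 = 19.984 m.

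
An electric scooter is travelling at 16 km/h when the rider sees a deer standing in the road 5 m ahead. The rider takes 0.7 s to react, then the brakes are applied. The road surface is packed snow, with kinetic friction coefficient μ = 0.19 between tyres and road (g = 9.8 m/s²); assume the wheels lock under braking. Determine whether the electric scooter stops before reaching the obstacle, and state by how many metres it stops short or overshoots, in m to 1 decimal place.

16 km/h ÷ 3.6 = 4.4444 m/s.
a = μg = 0.19 × 9.8 = 1.862 m/s².
Reaction distance = 4.4444 × 0.7 = 3.111 m.
Braking distance = v²/(2a) = 19.753 / 3.724 = 5.304 m.
Total stopping distance = 3.111 + 5.304 = 8.415 m, vs 5 m available — it cannot stop in time and overshoots by 8.415 − 5 = 3.415 m.

No — it overshoots by 3.4 m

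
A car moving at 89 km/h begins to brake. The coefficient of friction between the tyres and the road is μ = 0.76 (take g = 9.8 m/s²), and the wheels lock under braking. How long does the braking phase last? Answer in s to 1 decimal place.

89 km/h ÷ 3.6 = 24.7222 m/s.
a = μg = 0.76 × 9.8 = 7.448 m/s².
Braking time = v/a = 24.7222 / 7.448 = 3.319 s.

Braking time ≈ 3.3 s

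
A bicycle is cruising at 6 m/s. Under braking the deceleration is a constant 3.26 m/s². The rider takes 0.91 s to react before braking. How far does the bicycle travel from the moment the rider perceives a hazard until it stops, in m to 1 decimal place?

Total stopping distance ≈ 11.0 m

Reaction distance = v·t_r = 6.0000 × 0.91 = 5.460 m.
Braking distance = v²/(2a) = 6.0000² / (2 × 3.260) = 36.000 / 6.520 = 5.521 m.
Total = 5.460 + 5.521 = 10.981 m.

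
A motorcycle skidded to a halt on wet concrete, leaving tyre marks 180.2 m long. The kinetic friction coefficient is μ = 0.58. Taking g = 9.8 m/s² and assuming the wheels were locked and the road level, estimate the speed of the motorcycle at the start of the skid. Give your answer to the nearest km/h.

Deceleration a = μg = 0.58 × 9.8 = 5.684 m/s².
v = √(2a·d) = √(2 × 5.684 × 180.2) = √2048.514 = 45.2605 m/s.
= 45.2605 × 3.6 = 162.938 km/h.

Initial speed ≈ 163 km/h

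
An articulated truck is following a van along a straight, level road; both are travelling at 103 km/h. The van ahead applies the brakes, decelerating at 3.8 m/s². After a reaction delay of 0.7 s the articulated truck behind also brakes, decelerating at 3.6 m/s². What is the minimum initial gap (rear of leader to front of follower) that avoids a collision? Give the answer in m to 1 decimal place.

Minimum gap ≈ 26.0 m

103 km/h ÷ 3.6 = 28.6111 m/s.
Leader travels v²/(2a_L) = 818.595 / 7.600 = 107.710 m before stopping.
Follower covers v·t_r = 28.6111 × 0.7 = 20.028 m while reacting, then v²/(2a_F) = 818.595 / 7.200 = 113.694 m while braking, for a total of 20.028 + 113.694 = 133.722 m.
Since a_F ≤ a_L and the follower starts braking later, the follower is never slower than the leader, so the closest approach is when both have stopped.
Minimum gap = 133.722 − 107.710 = 26.012 m.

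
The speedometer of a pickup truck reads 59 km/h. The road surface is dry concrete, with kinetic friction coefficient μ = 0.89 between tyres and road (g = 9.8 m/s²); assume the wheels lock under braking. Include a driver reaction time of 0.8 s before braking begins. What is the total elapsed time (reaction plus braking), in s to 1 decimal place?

59 km/h ÷ 3.6 = 16.3889 m/s.
a = μg = 0.89 × 9.8 = 8.722 m/s².
Braking time = v/a = 16.3889 / 8.722 = 1.879 s.
Total = 0.8 + 1.879 = 2.679 s.

Total time ≈ 2.7 s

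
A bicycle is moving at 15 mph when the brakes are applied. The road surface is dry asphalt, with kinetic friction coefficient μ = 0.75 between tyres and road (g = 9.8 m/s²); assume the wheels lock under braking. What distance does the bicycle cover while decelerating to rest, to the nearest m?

Braking distance ≈ 3 m

15 mph × 0.44704 = 6.7056 m/s.
a = μg = 0.75 × 9.8 = 7.350 m/s².
Braking distance = v²/(2a) = 6.7056² / (2 × 7.350) = 44.965 / 14.700 = 3.059 m.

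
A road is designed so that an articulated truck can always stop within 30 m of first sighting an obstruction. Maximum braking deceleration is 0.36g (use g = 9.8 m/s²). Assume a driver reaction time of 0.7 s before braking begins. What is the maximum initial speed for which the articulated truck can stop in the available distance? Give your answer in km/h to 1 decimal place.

Maximum speed ≈ 44.2 km/h

a = 0.36 × 9.8 = 3.528 m/s².
Stopping distance: v·t_r + v²/(2a) = 30 with t_r = 0.7 s and a = 3.528 m/s².
So v² + 4.939 v − 211.68 = 0.
Positive root: v = −a·t_r + √((a·t_r)² + 2a·d) = −2.470 + √(6.101 + 211.68) = 12.2874 m/s.
12.2874 m/s × 3.6 = 44.235 km/h.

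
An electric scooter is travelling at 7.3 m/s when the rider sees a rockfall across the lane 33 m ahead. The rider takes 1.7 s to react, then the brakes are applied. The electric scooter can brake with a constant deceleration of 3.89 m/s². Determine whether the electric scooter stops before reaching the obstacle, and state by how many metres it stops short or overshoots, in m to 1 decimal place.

Reaction distance = 7.3000 × 1.7 = 12.410 m.
Braking distance = v²/(2a) = 53.290 / 7.780 = 6.850 m.
Total stopping distance = 12.410 + 6.850 = 19.260 m, vs 33 m available — it stops with 33 − 19.260 = 13.740 m to spare.

Yes — it stops 13.7 m short of the obstacle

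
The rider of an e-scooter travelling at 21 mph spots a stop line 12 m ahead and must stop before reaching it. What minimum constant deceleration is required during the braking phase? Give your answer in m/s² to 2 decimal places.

21 mph × 0.44704 = 9.3878 m/s.
v² = 2a·d ⇒ a = v²/(2d) = 9.3878² / (2 × 12.000) = 88.131 / 24.000 = 3.6721 m/s².

Required deceleration ≈ 3.67 m/s²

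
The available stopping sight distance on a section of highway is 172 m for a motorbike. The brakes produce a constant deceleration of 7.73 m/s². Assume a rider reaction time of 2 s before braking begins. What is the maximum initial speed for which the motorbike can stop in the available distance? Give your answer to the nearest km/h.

Stopping distance: v·t_r + v²/(2a) = 172 with t_r = 2 s and a = 7.730 m/s².
So v² + 30.920 v − 2659.12 = 0.
Positive root: v = −a·t_r + √((a·t_r)² + 2a·d) = −15.460 + √(239.012 + 2659.12) = 38.3743 m/s.
38.3743 m/s × 3.6 = 138.147 km/h.

Maximum speed ≈ 138 km/h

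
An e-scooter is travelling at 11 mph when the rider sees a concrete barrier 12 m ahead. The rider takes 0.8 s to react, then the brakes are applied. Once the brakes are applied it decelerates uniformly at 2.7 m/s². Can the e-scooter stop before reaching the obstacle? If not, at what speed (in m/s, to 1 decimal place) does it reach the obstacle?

Yes — it stops about 3.6 m short of the obstacle, so it never reaches it

11 mph × 0.44704 = 4.9174 m/s.
Reaction distance = 4.9174 × 0.8 = 3.934 m.
Braking distance = v²/(2a) = 24.181 / 5.400 = 4.478 m.
Total stopping distance = 3.934 + 4.478 = 8.412 m, vs 12 m available — it stops with 12 − 8.412 = 3.588 m to spare.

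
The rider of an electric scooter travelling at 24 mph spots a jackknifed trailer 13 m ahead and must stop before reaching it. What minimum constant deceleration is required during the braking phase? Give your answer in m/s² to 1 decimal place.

Required deceleration ≈ 4.4 m/s²

24 mph × 0.44704 = 10.7290 m/s.
v² = 2a·d ⇒ a = v²/(2d) = 10.7290² / (2 × 13.000) = 115.111 / 26.000 = 4.4273 m/s².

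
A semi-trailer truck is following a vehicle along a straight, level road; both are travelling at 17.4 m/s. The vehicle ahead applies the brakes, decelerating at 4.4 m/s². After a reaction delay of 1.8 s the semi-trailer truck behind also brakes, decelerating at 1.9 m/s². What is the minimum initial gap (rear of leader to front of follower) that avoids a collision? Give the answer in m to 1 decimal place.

Leader travels v²/(2a_L) = 302.760 / 8.800 = 34.405 m before stopping.
Follower covers v·t_r = 17.4000 × 1.8 = 31.320 m while reacting, then v²/(2a_F) = 302.760 / 3.800 = 79.674 m while braking, for a total of 31.320 + 79.674 = 110.994 m.
Since a_F ≤ a_L and the follower starts braking later, the follower is never slower than the leader, so the closest approach is when both have stopped.
Minimum gap = 110.994 − 34.405 = 76.589 m.

Minimum gap ≈ 76.6 m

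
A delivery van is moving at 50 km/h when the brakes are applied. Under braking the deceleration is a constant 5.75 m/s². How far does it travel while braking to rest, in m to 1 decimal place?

Braking distance ≈ 16.8 m

50 km/h ÷ 3.6 = 13.8889 m/s.
Braking distance = v²/(2a) = 13.8889² / (2 × 5.750) = 192.902 / 11.500 = 16.774 m.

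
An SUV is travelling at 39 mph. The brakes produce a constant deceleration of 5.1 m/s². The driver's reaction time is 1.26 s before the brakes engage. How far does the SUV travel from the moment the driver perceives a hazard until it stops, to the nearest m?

Total stopping distance ≈ 52 m

39 mph × 0.44704 = 17.4346 m/s.
Reaction distance = v·t_r = 17.4346 × 1.26 = 21.968 m.
Braking distance = v²/(2a) = 17.4346² / (2 × 5.100) = 303.965 / 10.200 = 29.800 m.
Total = 21.968 + 29.800 = 51.768 m.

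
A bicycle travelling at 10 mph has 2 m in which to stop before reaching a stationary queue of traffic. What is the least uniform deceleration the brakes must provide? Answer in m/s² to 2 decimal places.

10 mph × 0.44704 = 4.4704 m/s.
v² = 2a·d ⇒ a = v²/(2d) = 4.4704² / (2 × 2.000) = 19.984 / 4.000 = 4.9960 m/s².

Required deceleration ≈ 5.00 m/s²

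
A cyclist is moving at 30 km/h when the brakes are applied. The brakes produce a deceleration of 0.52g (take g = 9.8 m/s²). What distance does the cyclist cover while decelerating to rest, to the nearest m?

Braking distance ≈ 7 m

30 km/h ÷ 3.6 = 8.3333 m/s.
a = 0.52 × 9.8 = 5.096 m/s².
Braking distance = v²/(2a) = 8.3333² / (2 × 5.096) = 69.444 / 10.192 = 6.814 m.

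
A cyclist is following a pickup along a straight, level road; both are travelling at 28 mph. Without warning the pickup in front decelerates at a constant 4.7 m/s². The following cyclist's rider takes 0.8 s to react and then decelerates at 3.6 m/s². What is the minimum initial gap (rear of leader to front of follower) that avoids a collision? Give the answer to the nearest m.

Minimum gap ≈ 15 m

28 mph × 0.44704 = 12.5171 m/s.
Leader travels v²/(2a_L) = 156.678 / 9.400 = 16.668 m before stopping.
Follower covers v·t_r = 12.5171 × 0.8 = 10.014 m while reacting, then v²/(2a_F) = 156.678 / 7.200 = 21.761 m while braking, for a total of 10.014 + 21.761 = 31.775 m.
Since a_F ≤ a_L and the follower starts braking later, the follower is never slower than the leader, so the closest approach is when both have stopped.
Minimum gap = 31.775 − 16.668 = 15.107 m.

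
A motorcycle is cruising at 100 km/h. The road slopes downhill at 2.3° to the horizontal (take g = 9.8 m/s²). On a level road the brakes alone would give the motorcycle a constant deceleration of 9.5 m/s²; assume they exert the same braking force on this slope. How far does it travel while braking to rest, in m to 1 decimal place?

100 km/h ÷ 3.6 = 27.7778 m/s.
Gravity along the downhill slope reduces the braking deceleration: a_eff = 9.500 − 9.8·sin 2.3° = 9.500 − 0.393 = 9.107 m/s².
Braking distance = v²/(2a) = 27.7778² / (2 × 9.107) = 771.606 / 18.214 = 42.363 m.

Braking distance ≈ 42.4 m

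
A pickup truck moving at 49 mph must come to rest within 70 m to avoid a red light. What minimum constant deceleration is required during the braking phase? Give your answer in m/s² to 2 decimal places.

Required deceleration ≈ 3.43 m/s²

49 mph × 0.44704 = 21.9050 m/s.
v² = 2a·d ⇒ a = v²/(2d) = 21.9050² / (2 × 70.000) = 479.829 / 140.000 = 3.4274 m/s².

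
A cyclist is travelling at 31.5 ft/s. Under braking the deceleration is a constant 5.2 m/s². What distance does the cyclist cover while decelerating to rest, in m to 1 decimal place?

Braking distance ≈ 8.9 m

31.5 ft/s × 0.3048 = 9.6012 m/s.
Braking distance = v²/(2a) = 9.6012² / (2 × 5.200) = 92.183 / 10.400 = 8.864 m.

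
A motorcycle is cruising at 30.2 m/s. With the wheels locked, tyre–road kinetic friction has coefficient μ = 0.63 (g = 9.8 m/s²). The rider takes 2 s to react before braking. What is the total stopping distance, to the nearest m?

Total stopping distance ≈ 134 m

a = μg = 0.63 × 9.8 = 6.174 m/s².
Reaction distance = v·t_r = 30.2000 × 2 = 60.400 m.
Braking distance = v²/(2a) = 30.2000² / (2 × 6.174) = 912.040 / 12.348 = 73.861 m.
Total = 60.400 + 73.861 = 134.261 m.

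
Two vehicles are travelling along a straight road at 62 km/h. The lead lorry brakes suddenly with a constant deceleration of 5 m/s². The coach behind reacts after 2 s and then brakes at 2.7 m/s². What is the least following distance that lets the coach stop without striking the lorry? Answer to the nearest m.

Minimum gap ≈ 60 m

62 km/h ÷ 3.6 = 17.2222 m/s.
Leader travels v²/(2a_L) = 296.604 / 10.000 = 29.660 m before stopping.
Follower covers v·t_r = 17.2222 × 2 = 34.444 m while reacting, then v²/(2a_F) = 296.604 / 5.400 = 54.927 m while braking, for a total of 34.444 + 54.927 = 89.371 m.
Since a_F ≤ a_L and the follower starts braking later, the follower is never slower than the leader, so the closest approach is when both have stopped.
Minimum gap = 89.371 − 29.660 = 59.711 m.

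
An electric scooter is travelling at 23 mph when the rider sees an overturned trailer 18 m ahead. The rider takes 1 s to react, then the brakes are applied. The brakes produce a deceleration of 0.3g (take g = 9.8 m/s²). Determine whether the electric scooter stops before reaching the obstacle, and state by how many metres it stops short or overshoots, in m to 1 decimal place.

No — it overshoots by 10.3 m

23 mph × 0.44704 = 10.2819 m/s.
a = 0.3 × 9.8 = 2.940 m/s².
Reaction distance = 10.2819 × 1 = 10.282 m.
Braking distance = v²/(2a) = 105.717 / 5.880 = 17.979 m.
Total stopping distance = 10.282 + 17.979 = 28.261 m, vs 18 m available — it cannot stop in time and overshoots by 28.261 − 18 = 10.261 m.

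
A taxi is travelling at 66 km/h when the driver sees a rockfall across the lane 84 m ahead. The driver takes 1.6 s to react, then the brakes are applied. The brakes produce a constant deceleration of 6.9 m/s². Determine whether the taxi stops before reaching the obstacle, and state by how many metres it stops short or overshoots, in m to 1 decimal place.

Yes — it stops 30.3 m short of the obstacle

66 km/h ÷ 3.6 = 18.3333 m/s.
Reaction distance = 18.3333 × 1.6 = 29.333 m.
Braking distance = v²/(2a) = 336.110 / 13.800 = 24.356 m.
Total stopping distance = 29.333 + 24.356 = 53.689 m, vs 84 m available — it stops with 84 − 53.689 = 30.311 m to spare.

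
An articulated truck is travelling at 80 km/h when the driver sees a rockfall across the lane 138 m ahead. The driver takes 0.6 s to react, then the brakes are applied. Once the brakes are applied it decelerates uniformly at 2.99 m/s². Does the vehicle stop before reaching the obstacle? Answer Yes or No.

Yes

80 km/h ÷ 3.6 = 22.2222 m/s.
Reaction distance = 22.2222 × 0.6 = 13.333 m.
Braking distance = v²/(2a) = 493.826 / 5.980 = 82.580 m.
Total stopping distance = 13.333 + 82.580 = 95.913 m, vs 138 m available — it stops with 138 − 95.913 = 42.087 m to spare.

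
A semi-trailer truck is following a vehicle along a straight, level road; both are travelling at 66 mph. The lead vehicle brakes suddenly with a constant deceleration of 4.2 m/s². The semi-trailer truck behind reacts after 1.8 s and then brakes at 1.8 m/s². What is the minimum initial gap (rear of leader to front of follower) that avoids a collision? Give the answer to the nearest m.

66 mph × 0.44704 = 29.5046 m/s.
Leader travels v²/(2a_L) = 870.521 / 8.400 = 103.633 m before stopping.
Follower covers v·t_r = 29.5046 × 1.8 = 53.108 m while reacting, then v²/(2a_F) = 870.521 / 3.600 = 241.811 m while braking, for a total of 53.108 + 241.811 = 294.919 m.
Since a_F ≤ a_L and the follower starts braking later, the follower is never slower than the leader, so the closest approach is when both have stopped.
Minimum gap = 294.919 − 103.633 = 191.286 m.

Minimum gap ≈ 191 m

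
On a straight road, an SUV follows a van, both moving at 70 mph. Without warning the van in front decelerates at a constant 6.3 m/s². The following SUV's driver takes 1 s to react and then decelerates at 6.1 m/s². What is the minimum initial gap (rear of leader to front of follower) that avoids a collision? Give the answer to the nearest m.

70 mph × 0.44704 = 31.2928 m/s.
Leader travels v²/(2a_L) = 979.239 / 12.600 = 77.717 m before stopping.
Follower covers v·t_r = 31.2928 × 1 = 31.293 m while reacting, then v²/(2a_F) = 979.239 / 12.200 = 80.265 m while braking, for a total of 31.293 + 80.265 = 111.558 m.
Since a_F ≤ a_L and the follower starts braking later, the follower is never slower than the leader, so the closest approach is when both have stopped.
Minimum gap = 111.558 − 77.717 = 33.841 m.

Minimum gap ≈ 34 m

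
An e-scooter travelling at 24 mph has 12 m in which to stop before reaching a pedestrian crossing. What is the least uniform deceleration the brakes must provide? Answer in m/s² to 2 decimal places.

Required deceleration ≈ 4.80 m/s²

24 mph × 0.44704 = 10.7290 m/s.
v² = 2a·d ⇒ a = v²/(2d) = 10.7290² / (2 × 12.000) = 115.111 / 24.000 = 4.7963 m/s².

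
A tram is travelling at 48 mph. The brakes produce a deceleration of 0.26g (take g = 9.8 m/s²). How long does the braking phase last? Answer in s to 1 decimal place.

Braking time ≈ 8.4 s

48 mph × 0.44704 = 21.4579 m/s.
a = 0.26 × 9.8 = 2.548 m/s².
Braking time = v/a = 21.4579 / 2.548 = 8.421 s.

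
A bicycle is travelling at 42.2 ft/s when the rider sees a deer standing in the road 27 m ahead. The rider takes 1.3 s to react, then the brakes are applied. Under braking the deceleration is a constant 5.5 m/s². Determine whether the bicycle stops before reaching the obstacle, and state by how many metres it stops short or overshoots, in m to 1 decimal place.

No — it overshoots by 4.8 m

42.2 ft/s × 0.3048 = 12.8626 m/s.
Reaction distance = 12.8626 × 1.3 = 16.721 m.
Braking distance = v²/(2a) = 165.446 / 11.000 = 15.041 m.
Total stopping distance = 16.721 + 15.041 = 31.762 m, vs 27 m available — it cannot stop in time and overshoots by 31.762 − 27 = 4.762 m.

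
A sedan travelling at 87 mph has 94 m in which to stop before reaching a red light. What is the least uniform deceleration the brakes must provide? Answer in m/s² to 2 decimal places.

Required deceleration ≈ 8.05 m/s²

87 mph × 0.44704 = 38.8925 m/s.
v² = 2a·d ⇒ a = v²/(2d) = 38.8925² / (2 × 94.000) = 1512.627 / 188.000 = 8.0459 m/s².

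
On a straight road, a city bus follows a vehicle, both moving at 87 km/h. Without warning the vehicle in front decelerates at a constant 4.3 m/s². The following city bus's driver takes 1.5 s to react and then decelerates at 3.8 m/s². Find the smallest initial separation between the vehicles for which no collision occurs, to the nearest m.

Minimum gap ≈ 45 m

87 km/h ÷ 3.6 = 24.1667 m/s.
Leader travels v²/(2a_L) = 584.029 / 8.600 = 67.910 m before stopping.
Follower covers v·t_r = 24.1667 × 1.5 = 36.250 m while reacting, then v²/(2a_F) = 584.029 / 7.600 = 76.846 m while braking, for a total of 36.250 + 76.846 = 113.096 m.
Since a_F ≤ a_L and the follower starts braking later, the follower is never slower than the leader, so the closest approach is when both have stopped.
Minimum gap = 113.096 − 67.910 = 45.186 m.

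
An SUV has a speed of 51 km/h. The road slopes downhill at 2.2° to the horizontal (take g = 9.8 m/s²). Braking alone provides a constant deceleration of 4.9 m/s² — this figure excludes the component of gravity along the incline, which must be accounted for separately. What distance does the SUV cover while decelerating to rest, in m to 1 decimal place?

51 km/h ÷ 3.6 = 14.1667 m/s.
Gravity along the downhill slope reduces the braking deceleration: a_eff = 4.900 − 9.8·sin 2.2° = 4.900 − 0.376 = 4.524 m/s².
Braking distance = v²/(2a) = 14.1667² / (2 × 4.524) = 200.695 / 9.048 = 22.181 m.

Braking distance ≈ 22.2 m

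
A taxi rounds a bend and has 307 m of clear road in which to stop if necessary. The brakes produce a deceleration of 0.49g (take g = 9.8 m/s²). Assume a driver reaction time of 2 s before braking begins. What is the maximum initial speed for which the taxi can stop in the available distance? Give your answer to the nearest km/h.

a = 0.49 × 9.8 = 4.802 m/s².
Stopping distance: v·t_r + v²/(2a) = 307 with t_r = 2 s and a = 4.802 m/s².
So v² + 19.208 v − 2948.43 = 0.
Positive root: v = −a·t_r + √((a·t_r)² + 2a·d) = −9.604 + √(92.237 + 2948.43) = 45.5382 m/s.
45.5382 m/s × 3.6 = 163.938 km/h.

Maximum speed ≈ 164 km/h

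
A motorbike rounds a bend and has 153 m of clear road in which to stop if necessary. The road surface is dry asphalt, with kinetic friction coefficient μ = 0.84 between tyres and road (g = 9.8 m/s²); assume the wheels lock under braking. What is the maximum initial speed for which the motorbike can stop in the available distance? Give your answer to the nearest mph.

a = μg = 0.84 × 9.8 = 8.232 m/s².
v²/(2a) = d ⇒ v = √(2 × 8.232 × 153) = √2518.99 = 50.1895 m/s.
50.1895 m/s ÷ 0.44704 = 112.271 mph.

Maximum speed ≈ 112 mph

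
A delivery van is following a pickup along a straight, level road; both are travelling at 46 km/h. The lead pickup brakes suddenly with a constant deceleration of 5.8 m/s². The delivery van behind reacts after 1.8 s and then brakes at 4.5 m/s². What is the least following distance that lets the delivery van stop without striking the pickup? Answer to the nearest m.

46 km/h ÷ 3.6 = 12.7778 m/s.
Leader travels v²/(2a_L) = 163.272 / 11.600 = 14.075 m before stopping.
Follower covers v·t_r = 12.7778 × 1.8 = 23.000 m while reacting, then v²/(2a_F) = 163.272 / 9.000 = 18.141 m while braking, for a total of 23.000 + 18.141 = 41.141 m.
Since a_F ≤ a_L and the follower starts braking later, the follower is never slower than the leader, so the closest approach is when both have stopped.
Minimum gap = 41.141 − 14.075 = 27.066 m.

Minimum gap ≈ 27 m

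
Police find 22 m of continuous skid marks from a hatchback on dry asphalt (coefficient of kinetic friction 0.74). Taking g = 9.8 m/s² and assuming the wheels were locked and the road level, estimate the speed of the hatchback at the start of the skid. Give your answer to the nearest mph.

Deceleration a = μg = 0.74 × 9.8 = 7.252 m/s².
v = √(2a·d) = √(2 × 7.252 × 22) = √319.088 = 17.8630 m/s.
= 17.8630 ÷ 0.44704 = 39.958 mph.

Initial speed ≈ 40 mph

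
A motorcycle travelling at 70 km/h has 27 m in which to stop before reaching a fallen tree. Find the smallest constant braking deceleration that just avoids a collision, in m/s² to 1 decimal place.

70 km/h ÷ 3.6 = 19.4444 m/s.
v² = 2a·d ⇒ a = v²/(2d) = 19.4444² / (2 × 27.000) = 378.085 / 54.000 = 7.0016 m/s².

Required deceleration ≈ 7.0 m/s²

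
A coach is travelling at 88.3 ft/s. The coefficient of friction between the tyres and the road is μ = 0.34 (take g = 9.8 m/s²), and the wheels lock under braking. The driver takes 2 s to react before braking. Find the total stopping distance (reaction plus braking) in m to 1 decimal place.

Total stopping distance ≈ 162.5 m

88.3 ft/s × 0.3048 = 26.9138 m/s.
a = μg = 0.34 × 9.8 = 3.332 m/s².
Reaction distance = v·t_r = 26.9138 × 2 = 53.828 m.
Braking distance = v²/(2a) = 26.9138² / (2 × 3.332) = 724.353 / 6.664 = 108.696 m.
Total = 53.828 + 108.696 = 162.524 m.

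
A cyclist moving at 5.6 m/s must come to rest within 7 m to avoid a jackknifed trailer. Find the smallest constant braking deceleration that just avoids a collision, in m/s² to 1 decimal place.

Required deceleration ≈ 2.2 m/s²

v² = 2a·d ⇒ a = v²/(2d) = 5.6000² / (2 × 7.000) = 31.360 / 14.000 = 2.2400 m/s².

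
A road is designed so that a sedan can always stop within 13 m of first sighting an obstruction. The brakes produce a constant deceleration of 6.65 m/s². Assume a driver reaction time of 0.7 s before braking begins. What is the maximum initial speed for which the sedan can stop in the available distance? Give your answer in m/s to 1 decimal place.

Maximum speed ≈ 9.3 m/s

Stopping distance: v·t_r + v²/(2a) = 13 with t_r = 0.7 s and a = 6.650 m/s².
So v² + 9.310 v − 172.90 = 0.
Positive root: v = −a·t_r + √((a·t_r)² + 2a·d) = −4.655 + √(21.669 + 172.90) = 9.2938 m/s.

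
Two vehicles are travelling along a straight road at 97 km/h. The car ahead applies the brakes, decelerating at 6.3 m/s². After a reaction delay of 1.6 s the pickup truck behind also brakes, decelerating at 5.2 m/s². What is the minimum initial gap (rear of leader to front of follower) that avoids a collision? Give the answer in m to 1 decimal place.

97 km/h ÷ 3.6 = 26.9444 m/s.
Leader travels v²/(2a_L) = 726.001 / 12.600 = 57.619 m before stopping.
Follower covers v·t_r = 26.9444 × 1.6 = 43.111 m while reacting, then v²/(2a_F) = 726.001 / 10.400 = 69.808 m while braking, for a total of 43.111 + 69.808 = 112.919 m.
Since a_F ≤ a_L and the follower starts braking later, the follower is never slower than the leader, so the closest approach is when both have stopped.
Minimum gap = 112.919 − 57.619 = 55.300 m.

Minimum gap ≈ 55.3 m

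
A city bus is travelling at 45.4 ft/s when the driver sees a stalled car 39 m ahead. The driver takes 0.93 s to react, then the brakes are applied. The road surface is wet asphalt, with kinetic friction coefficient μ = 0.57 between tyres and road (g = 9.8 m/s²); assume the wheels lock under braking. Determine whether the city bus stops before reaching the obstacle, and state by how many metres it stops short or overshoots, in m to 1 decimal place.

45.4 ft/s × 0.3048 = 13.8379 m/s.
a = μg = 0.57 × 9.8 = 5.586 m/s².
Reaction distance = 13.8379 × 0.93 = 12.869 m.
Braking distance = v²/(2a) = 191.487 / 11.172 = 17.140 m.
Total stopping distance = 12.869 + 17.140 = 30.009 m, vs 39 m available — it stops with 39 − 30.009 = 8.991 m to spare.

Yes — it stops 9.0 m short of the obstacle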